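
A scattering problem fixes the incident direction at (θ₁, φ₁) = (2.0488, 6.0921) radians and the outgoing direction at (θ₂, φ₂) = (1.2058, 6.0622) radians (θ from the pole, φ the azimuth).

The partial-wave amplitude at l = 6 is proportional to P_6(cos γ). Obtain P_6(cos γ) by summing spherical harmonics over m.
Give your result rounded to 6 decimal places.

Addition theorem: P_6(cos γ) = (4π/13) Σ_m Y*_{lm}(Ω₁) Y_{lm}(Ω₂), m = −6…6:
  [-6]  conj(Y_{6,-6})(Ω₁) = +0.097454-0.215739i ; Y_{6,-6}(Ω₂) = +0.077815+0.311386i ; Δ = +0.074761+0.013558i
  [-5]  conj(Y_{6,-5})(Ω₁) = -0.245249+0.346915i ; Y_{6,-5}(Ω₂) = +0.190845+0.379579i ; Δ = -0.178486-0.026884i
  [-4]  conj(Y_{6,-4})(Ω₁) = +0.212530-0.203763i ; Y_{6,-4}(Ω₂) = +0.069165+0.084341i ; Δ = +0.031885+0.003832i
  [-3]  conj(Y_{6,-3})(Ω₁) = +0.118481-0.076488i ; Y_{6,-3}(Ω₂) = -0.238776-0.186449i ; Δ = -0.042552-0.003827i
  [-2]  conj(Y_{6,-2})(Ω₁) = -0.317176+0.127483i ; Y_{6,-2}(Ω₂) = -0.194641-0.092102i ; Δ = +0.073477+0.004399i
  [-1]  conj(Y_{6,-1})(Ω₁) = -0.021386+0.004137i ; Y_{6,-1}(Ω₂) = +0.229638+0.051589i ; Δ = -0.005124-0.000153i
  [+0]  conj(Y_{6,0})(Ω₁) = +0.337082-0.000000i ; Y_{6,0}(Ω₂) = +0.237898+0.000000i ; Δ = +0.080191+0.000000i
  [+1]  conj(Y_{6,1})(Ω₁) = +0.021386+0.004137i ; Y_{6,1}(Ω₂) = -0.229638+0.051589i ; Δ = -0.005124+0.000153i
  [+2]  conj(Y_{6,2})(Ω₁) = -0.317176-0.127483i ; Y_{6,2}(Ω₂) = -0.194641+0.092102i ; Δ = +0.073477-0.004399i
  [+3]  conj(Y_{6,3})(Ω₁) = -0.118481-0.076488i ; Y_{6,3}(Ω₂) = +0.238776-0.186449i ; Δ = -0.042552+0.003827i
  [+4]  conj(Y_{6,4})(Ω₁) = +0.212530+0.203763i ; Y_{6,4}(Ω₂) = +0.069165-0.084341i ; Δ = +0.031885-0.003832i
  [+5]  conj(Y_{6,5})(Ω₁) = +0.245249+0.346915i ; Y_{6,5}(Ω₂) = -0.190845+0.379579i ; Δ = -0.178486+0.026884i
  [+6]  conj(Y_{6,6})(Ω₁) = +0.097454+0.215739i ; Y_{6,6}(Ω₂) = +0.077815-0.311386i ; Δ = +0.074761-0.013558i
Σ over m = -0.011886+0.000000i; ×(4π/13) → -0.011490+0.000000i. Real part: -0.011490

-0.011490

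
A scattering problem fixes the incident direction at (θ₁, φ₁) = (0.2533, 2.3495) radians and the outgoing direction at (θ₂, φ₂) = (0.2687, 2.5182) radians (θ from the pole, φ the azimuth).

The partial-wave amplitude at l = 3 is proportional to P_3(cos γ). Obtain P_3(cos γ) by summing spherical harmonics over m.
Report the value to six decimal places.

0.993630

Summing Y*_{l m}(θ₁,φ₁)·Y_{l m}(θ₂,φ₂) over m ∈ [−3, 3]; prefactor 4π/(2·3+1) = 1.795196:
  m=-3: Y*=(0.004735, 0.004549)  Y=(0.002302, -0.007459)  product (0.000045, -0.000025)
  m=-2: Y*=(-0.000832, -0.062128)  Y=(0.022109, 0.065830)  product (0.004071, -0.001428)
  m=-1: Y*=(-0.209671, 0.212498)  Y=(-0.254089, -0.182701)  product (0.092099, -0.015686)
  m=+0: Y*=(0.609098, -0.000000)  Y=(0.592785, 0.000000)  product (0.361064, 0.000000)
  m=+1: Y*=(0.209671, 0.212498)  Y=(0.254089, -0.182701)  product (0.092099, 0.015686)
  m=+2: Y*=(-0.000832, 0.062128)  Y=(0.022109, -0.065830)  product (0.004071, 0.001428)
  m=+3: Y*=(-0.004735, 0.004549)  Y=(-0.002302, -0.007459)  product (0.000045, 0.000025)
Total Σ_m = (0.553494, -0.000000). Multiply by 1.795196: (0.993630, -0.000000). P_3(cos γ) = 0.993630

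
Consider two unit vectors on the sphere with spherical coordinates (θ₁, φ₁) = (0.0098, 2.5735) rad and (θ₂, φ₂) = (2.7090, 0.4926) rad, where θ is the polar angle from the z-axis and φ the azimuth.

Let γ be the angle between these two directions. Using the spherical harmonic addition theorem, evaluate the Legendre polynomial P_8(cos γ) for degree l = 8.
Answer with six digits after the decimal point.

Expand P_8 via completeness: Σ_{m} conj(Y_{8,m}) at Ω₁ times Y_{8,m} at Ω₂ —
  [-8]  conj(Y_{8,-8})(Ω₁) = -0.000000+0.000000i ; Y_{8,-8}(Ω₂) = -0.000343+0.000352i ; Δ = -0.000000-0.000000i
  [-7]  conj(Y_{8,-7})(Ω₁) = +0.000000-0.000000i ; Y_{8,-7}(Ω₂) = +0.004061-0.001286i ; Δ = +0.000000-0.000000i
  [-6]  conj(Y_{8,-6})(Ω₁) = -0.000000+0.000000i ; Y_{8,-6}(Ω₂) = -0.022820-0.004294i ; Δ = +0.000000-0.000000i
  [-5]  conj(Y_{8,-5})(Ω₁) = +0.000000+0.000000i ; Y_{8,-5}(Ω₂) = +0.069683+0.056188i ; Δ = +0.000000+0.000000i
  [-4]  conj(Y_{8,-4})(Ω₁) = -0.000000-0.000000i ; Y_{8,-4}(Ω₂) = -0.096468-0.228422i ; Δ = -0.000000+0.000000i
  [-3]  conj(Y_{8,-3})(Ω₁) = +0.000002+0.000013i ; Y_{8,-3}(Ω₂) = -0.043762+0.469220i ; Δ = -0.000006+0.000000i
  [-2]  conj(Y_{8,-2})(Ω₁) = +0.000417-0.000899i ; Y_{8,-2}(Ω₂) = +0.285918-0.431122i ; Δ = -0.000268-0.000437i
  [-1]  conj(Y_{8,-1})(Ω₁) = -0.040729+0.025996i ; Y_{8,-1}(Ω₂) = -0.068739+0.036895i ; Δ = +0.001841-0.003290i
  [+0]  conj(Y_{8,0})(Ω₁) = +1.161097-0.000000i ; Y_{8,0}(Ω₂) = -0.470258+0.000000i ; Δ = -0.546015+0.000000i
  [+1]  conj(Y_{8,1})(Ω₁) = +0.040729+0.025996i ; Y_{8,1}(Ω₂) = +0.068739+0.036895i ; Δ = +0.001841+0.003290i
  [+2]  conj(Y_{8,2})(Ω₁) = +0.000417+0.000899i ; Y_{8,2}(Ω₂) = +0.285918+0.431122i ; Δ = -0.000268+0.000437i
  [+3]  conj(Y_{8,3})(Ω₁) = -0.000002+0.000013i ; Y_{8,3}(Ω₂) = +0.043762+0.469220i ; Δ = -0.000006-0.000000i
  [+4]  conj(Y_{8,4})(Ω₁) = -0.000000+0.000000i ; Y_{8,4}(Ω₂) = -0.096468+0.228422i ; Δ = -0.000000-0.000000i
  [+5]  conj(Y_{8,5})(Ω₁) = -0.000000+0.000000i ; Y_{8,5}(Ω₂) = -0.069683+0.056188i ; Δ = +0.000000-0.000000i
  [+6]  conj(Y_{8,6})(Ω₁) = -0.000000-0.000000i ; Y_{8,6}(Ω₂) = -0.022820+0.004294i ; Δ = +0.000000+0.000000i
  [+7]  conj(Y_{8,7})(Ω₁) = -0.000000-0.000000i ; Y_{8,7}(Ω₂) = -0.004061-0.001286i ; Δ = +0.000000+0.000000i
  [+8]  conj(Y_{8,8})(Ω₁) = -0.000000-0.000000i ; Y_{8,8}(Ω₂) = -0.000343-0.000352i ; Δ = -0.000000+0.000000i
Accumulated sum -0.542883-0.000000i; after 4π/(2l+1) scaling, -0.401298-0.000000i ⇒ P_8 = -0.401298

-0.401298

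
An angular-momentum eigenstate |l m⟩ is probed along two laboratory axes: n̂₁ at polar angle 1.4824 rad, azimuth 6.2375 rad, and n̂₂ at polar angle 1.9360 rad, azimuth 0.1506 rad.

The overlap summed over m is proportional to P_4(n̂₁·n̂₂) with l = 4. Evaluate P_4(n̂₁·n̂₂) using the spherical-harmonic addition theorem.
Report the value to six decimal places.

Expand P_4 via completeness: Σ_{m} conj(Y_{4,m}) at Ω₁ times Y_{4,m} at Ω₂ —
  [-4]  conj(Y_{4,-4})(Ω₁) = +0.428408-0.079171i ; Y_{4,-4}(Ω₂) = +0.277551-0.190863i ; Δ = +0.103794-0.103741i
  [-3]  conj(Y_{4,-3})(Ω₁) = +0.108186-0.014921i ; Y_{4,-3}(Ω₂) = -0.327733+0.159041i ; Δ = -0.033083+0.022096i
  [-2]  conj(Y_{4,-2})(Ω₁) = -0.312499+0.028633i ; Y_{4,-2}(Ω₂) = -0.029867+0.009278i ; Δ = +0.009068-0.003755i
  [-1]  conj(Y_{4,-1})(Ω₁) = -0.122408+0.005596i ; Y_{4,-1}(Ω₂) = +0.328779-0.049892i ; Δ = -0.039966+0.007947i
  [+0]  conj(Y_{4,0})(Ω₁) = +0.292848-0.000000i ; Y_{4,0}(Ω₂) = -0.027193+0.000000i ; Δ = -0.007963+0.000000i
  [+1]  conj(Y_{4,1})(Ω₁) = +0.122408+0.005596i ; Y_{4,1}(Ω₂) = -0.328779-0.049892i ; Δ = -0.039966-0.007947i
  [+2]  conj(Y_{4,2})(Ω₁) = -0.312499-0.028633i ; Y_{4,2}(Ω₂) = -0.029867-0.009278i ; Δ = +0.009068+0.003755i
  [+3]  conj(Y_{4,3})(Ω₁) = -0.108186-0.014921i ; Y_{4,3}(Ω₂) = +0.327733+0.159041i ; Δ = -0.033083-0.022096i
  [+4]  conj(Y_{4,4})(Ω₁) = +0.428408+0.079171i ; Y_{4,4}(Ω₂) = +0.277551+0.190863i ; Δ = +0.103794+0.103741i
Accumulated sum +0.071663+0.000000i; after 4π/(2l+1) scaling, +0.100061+0.000000i ⇒ P_4 = 0.100061

0.100061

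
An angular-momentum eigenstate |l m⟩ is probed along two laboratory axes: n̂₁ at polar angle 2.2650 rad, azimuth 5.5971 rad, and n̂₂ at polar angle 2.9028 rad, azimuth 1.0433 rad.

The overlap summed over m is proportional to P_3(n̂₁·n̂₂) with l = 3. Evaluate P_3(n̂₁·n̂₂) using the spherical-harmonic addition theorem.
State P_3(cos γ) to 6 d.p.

Term-by-term m-sum for l=3 (normalisation 4π/7 = 1.795196):
  m=-3: (-0.088717, -0.167351) × (-0.005521, -0.000065) = (0.000479, 0.000930)  (running Σ = (0.000479, 0.000930))
  m=-2: (-0.076209, 0.378623) × (0.027401, 0.048326) = (-0.020386, 0.006692)  (running Σ = (-0.019907, 0.007621))
  m=-1: (0.201129, -0.164680) × (0.143151, -0.245727) = (-0.011675, -0.072997)  (running Σ = (-0.031581, -0.065376))
  m=0: (0.227634, -0.000000) × (-0.623747, 0.000000) = (-0.141986, 0.000000)  (running Σ = (-0.173567, -0.065376))
  m=1: (-0.201129, -0.164680) × (-0.143151, -0.245727) = (-0.011675, 0.072997)  (running Σ = (-0.185242, 0.007621))
  m=2: (-0.076209, -0.378623) × (0.027401, -0.048326) = (-0.020386, -0.006692)  (running Σ = (-0.205628, 0.000930))
  m=3: (0.088717, -0.167351) × (0.005521, -0.000065) = (0.000479, -0.000930)  (running Σ = (-0.205149, -0.000000))
Σ over m = (-0.205149, -0.000000); ×(4π/7) → (-0.368282, -0.000000). Real part: -0.368282

-0.368282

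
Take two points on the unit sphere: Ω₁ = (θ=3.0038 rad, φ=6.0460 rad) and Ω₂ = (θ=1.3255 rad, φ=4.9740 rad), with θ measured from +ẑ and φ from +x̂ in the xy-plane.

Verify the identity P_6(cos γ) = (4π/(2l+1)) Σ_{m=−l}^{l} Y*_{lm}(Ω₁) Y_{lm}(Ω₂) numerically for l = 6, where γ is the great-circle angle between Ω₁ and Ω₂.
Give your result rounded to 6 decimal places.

-0.126160

Term-by-term m-sum for l=6 (normalisation 4π/13 = 0.966644):
  [-6]  conj(Y_{6,-6})(Ω₁) = +0.000000-0.000003i ; Y_{6,-6}(Ω₂) = -0.000455+0.402558i ; Δ = +0.000001+0.000000i
  [-5]  conj(Y_{6,-5})(Ω₁) = -0.000030+0.000075i ; Y_{6,-5}(Ω₂) = +0.337116+0.090670i ; Δ = -0.000017+0.000023i
  [-4]  conj(Y_{6,-4})(Ω₁) = +0.000725-0.001011i ; Y_{6,-4}(Ω₂) = -0.055567+0.096077i ; Δ = +0.000057+0.000126i
  [-3]  conj(Y_{6,-3})(Ω₁) = -0.009868+0.008509i ; Y_{6,-3}(Ω₂) = +0.239949+0.240220i ; Δ = -0.004412-0.000329i
  [-2]  conj(Y_{6,-2})(Ω₁) = +0.082576-0.042401i ; Y_{6,-2}(Ω₂) = -0.014138+0.008155i ; Δ = -0.000822+0.001273i
  [-1]  conj(Y_{6,-1})(Ω₁) = -0.399492+0.096571i ; Y_{6,-1}(Ω₂) = +0.083977+0.313643i ; Δ = -0.063837-0.117188i
  [+0]  conj(Y_{6,0})(Ω₁) = +0.824070-0.000000i ; Y_{6,0}(Ω₂) = +0.009156+0.000000i ; Δ = +0.007546+0.000000i
  [+1]  conj(Y_{6,1})(Ω₁) = +0.399492+0.096571i ; Y_{6,1}(Ω₂) = -0.083977+0.313643i ; Δ = -0.063837+0.117188i
  [+2]  conj(Y_{6,2})(Ω₁) = +0.082576+0.042401i ; Y_{6,2}(Ω₂) = -0.014138-0.008155i ; Δ = -0.000822-0.001273i
  [+3]  conj(Y_{6,3})(Ω₁) = +0.009868+0.008509i ; Y_{6,3}(Ω₂) = -0.239949+0.240220i ; Δ = -0.004412+0.000329i
  [+4]  conj(Y_{6,4})(Ω₁) = +0.000725+0.001011i ; Y_{6,4}(Ω₂) = -0.055567-0.096077i ; Δ = +0.000057-0.000126i
  [+5]  conj(Y_{6,5})(Ω₁) = +0.000030+0.000075i ; Y_{6,5}(Ω₂) = -0.337116+0.090670i ; Δ = -0.000017-0.000023i
  [+6]  conj(Y_{6,6})(Ω₁) = +0.000000+0.000003i ; Y_{6,6}(Ω₂) = -0.000455-0.402558i ; Δ = +0.000001-0.000000i
Accumulated sum -0.130513+0.000000i; after 4π/(2l+1) scaling, -0.126160+0.000000i ⇒ P_6 = -0.126160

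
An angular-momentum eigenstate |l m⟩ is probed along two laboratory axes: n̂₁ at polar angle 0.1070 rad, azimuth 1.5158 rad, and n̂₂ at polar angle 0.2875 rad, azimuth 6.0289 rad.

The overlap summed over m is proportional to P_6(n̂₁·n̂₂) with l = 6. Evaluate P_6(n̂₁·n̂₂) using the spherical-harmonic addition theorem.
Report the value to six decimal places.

0.157705

Term-by-term m-sum for l=6 (normalisation 4π/13 = 0.966644):
  m=-6: Y*=(-0.000001, 0.000000)  Y=(0.000011, 0.000251)  product (-0.000000, -0.000000)
  m=-5: Y*=(0.000006, 0.000022)  Y=(0.000868, 0.002811)  product (-0.000000, 0.000000)
  m=-4: Y*=(0.000447, -0.000100)  Y=(0.011055, 0.017884)  product (0.000007, 0.000007)
  m=-3: Y*=(-0.001020, -0.006128)  Y=(0.073252, 0.070022)  product (0.000354, -0.000520)
  m=-2: Y*=(-0.057070, 0.006303)  Y=(0.282571, 0.157529)  product (-0.017119, -0.007209)
  m=-1: Y*=(0.018260, 0.331689)  Y=(0.576670, 0.149883)  product (-0.039185, 0.194012)
  m=+0: Y*=(0.898406, -0.000000)  Y=(0.306135, 0.000000)  product (0.275033, 0.000000)
  m=+1: Y*=(-0.018260, 0.331689)  Y=(-0.576670, 0.149883)  product (-0.039185, -0.194012)
  m=+2: Y*=(-0.057070, -0.006303)  Y=(0.282571, -0.157529)  product (-0.017119, 0.007209)
  m=+3: Y*=(0.001020, -0.006128)  Y=(-0.073252, 0.070022)  product (0.000354, 0.000520)
  m=+4: Y*=(0.000447, 0.000100)  Y=(0.011055, -0.017884)  product (0.000007, -0.000007)
  m=+5: Y*=(-0.000006, 0.000022)  Y=(-0.000868, 0.002811)  product (-0.000000, -0.000000)
  m=+6: Y*=(-0.000001, -0.000000)  Y=(0.000011, -0.000251)  product (-0.000000, 0.000000)
Accumulated sum (0.163147, 0.000000); after 4π/(2l+1) scaling, (0.157705, 0.000000) ⇒ P_6 = 0.157705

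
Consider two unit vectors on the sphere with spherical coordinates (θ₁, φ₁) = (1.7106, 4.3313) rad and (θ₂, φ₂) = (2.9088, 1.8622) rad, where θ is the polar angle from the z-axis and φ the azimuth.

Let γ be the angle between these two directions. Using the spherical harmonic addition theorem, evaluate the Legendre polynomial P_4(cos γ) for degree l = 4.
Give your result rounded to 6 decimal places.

0.368044

Addition theorem: P_4(cos γ) = (4π/9) Σ_m Y*_{lm}(Ω₁) Y_{lm}(Ω₂), m = −4…4:
  [-4]  conj(Y_{4,-4})(Ω₁) = (0.019754, -0.425055) ; Y_{4,-4}(Ω₂) = (0.000494, -0.001152) ; Δ = (-0.000480, -0.000233)
  [-3]  conj(Y_{4,-3})(Ω₁) = (-0.154119, -0.070222) ; Y_{4,-3}(Ω₂) = (-0.011470, -0.009594) ; Δ = (0.001094, 0.002284)
  [-2]  conj(Y_{4,-2})(Ω₁) = (0.205022, -0.195715) ; Y_{4,-2}(Ω₂) = (-0.083649, 0.055141) ; Δ = (-0.006358, 0.027676)
  [-1]  conj(Y_{4,-1})(Ω₁) = (-0.069540, -0.173556) ; Y_{4,-1}(Ω₂) = (0.110672, 0.368979) ; Δ = (0.056342, -0.044867)
  [+0]  conj(Y_{4,0})(Ω₁) = (0.257128, -0.000000) ; Y_{4,0}(Ω₂) = (0.631573, 0.000000) ; Δ = (0.162395, 0.000000)
  [+1]  conj(Y_{4,1})(Ω₁) = (0.069540, -0.173556) ; Y_{4,1}(Ω₂) = (-0.110672, 0.368979) ; Δ = (0.056342, 0.044867)
  [+2]  conj(Y_{4,2})(Ω₁) = (0.205022, 0.195715) ; Y_{4,2}(Ω₂) = (-0.083649, -0.055141) ; Δ = (-0.006358, -0.027676)
  [+3]  conj(Y_{4,3})(Ω₁) = (0.154119, -0.070222) ; Y_{4,3}(Ω₂) = (0.011470, -0.009594) ; Δ = (0.001094, -0.002284)
  [+4]  conj(Y_{4,4})(Ω₁) = (0.019754, 0.425055) ; Y_{4,4}(Ω₂) = (0.000494, 0.001152) ; Δ = (-0.000480, 0.000233)
Accumulated sum (0.263592, 0.000000); after 4π/(2l+1) scaling, (0.368044, 0.000000) ⇒ P_4 = 0.368044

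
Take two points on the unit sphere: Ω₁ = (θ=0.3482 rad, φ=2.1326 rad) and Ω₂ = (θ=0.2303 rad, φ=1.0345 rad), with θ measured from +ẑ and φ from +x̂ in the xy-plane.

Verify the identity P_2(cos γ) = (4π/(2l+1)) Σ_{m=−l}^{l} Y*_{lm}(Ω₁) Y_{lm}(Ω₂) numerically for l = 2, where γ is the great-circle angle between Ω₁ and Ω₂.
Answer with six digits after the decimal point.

0.855551

Term-by-term m-sum for l=2 (normalisation 4π/5 = 2.513274):
  m=-2: Y*=-0.019447-0.040549i  Y=-0.009618-0.017681i  product -0.000530+0.000734i
  m=-1: Y*=-0.131995+0.209695i  Y=+0.087728-0.147589i  product +0.019369+0.037877i
  m=+0: Y*=+0.520628-0.000000i  Y=+0.581481+0.000000i  product +0.302735+0.000000i
  m=+1: Y*=+0.131995+0.209695i  Y=-0.087728-0.147589i  product +0.019369-0.037877i
  m=+2: Y*=-0.019447+0.040549i  Y=-0.009618+0.017681i  product -0.000530-0.000734i
Σ over m = +0.340413+0.000000i; ×(4π/5) → +0.855551+0.000000i. Real part: 0.855551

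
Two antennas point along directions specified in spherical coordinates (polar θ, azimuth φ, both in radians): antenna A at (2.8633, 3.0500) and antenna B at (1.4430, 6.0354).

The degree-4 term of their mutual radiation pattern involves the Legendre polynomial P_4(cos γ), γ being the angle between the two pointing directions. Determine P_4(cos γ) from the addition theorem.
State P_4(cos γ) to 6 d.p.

Expand P_4 via completeness: Σ_{m} conj(Y_{4,m}) at Ω₁ times Y_{4,m} at Ω₂ —
  term(m=-4) = 0.00088 + 0.00063j   from Y*(Ω₁)=0.00235 - 0.00090j, Y(Ω₂)=0.23458 + 0.35832j
  term(m=-3) = 0.00347 + 0.00175j   from Y*(Ω₁)=0.02402 - 0.00677j, Y(Ω₂)=0.11459 + 0.10534j
  term(m=-2) = -0.03834 - 0.01238j   from Y*(Ω₁)=0.13583 - 0.02516j, Y(Ω₂)=-0.25658 - 0.13870j
  term(m=-1) = -0.07397 - 0.01165j   from Y*(Ω₁)=0.43202 - 0.03968j, Y(Ω₂)=-0.16734 - 0.04233j
  term(m=+0) = 0.14621 + 0.00000j   from Y*(Ω₁)=0.54803 + 0.00000j, Y(Ω₂)=0.26678 + 0.00000j
  term(m=+1) = -0.07397 + 0.01165j   from Y*(Ω₁)=-0.43202 - 0.03968j, Y(Ω₂)=0.16734 - 0.04233j
  term(m=+2) = -0.03834 + 0.01238j   from Y*(Ω₁)=0.13583 + 0.02516j, Y(Ω₂)=-0.25658 + 0.13870j
  term(m=+3) = 0.00347 - 0.00175j   from Y*(Ω₁)=-0.02402 - 0.00677j, Y(Ω₂)=-0.11459 + 0.10534j
  term(m=+4) = 0.00088 - 0.00063j   from Y*(Ω₁)=0.00235 + 0.00090j, Y(Ω₂)=0.23458 - 0.35832j
Σ over m = -0.06974 + 0.00000j; ×(4π/9) → -0.09737 + 0.00000j. Real part: -0.097374

-0.097374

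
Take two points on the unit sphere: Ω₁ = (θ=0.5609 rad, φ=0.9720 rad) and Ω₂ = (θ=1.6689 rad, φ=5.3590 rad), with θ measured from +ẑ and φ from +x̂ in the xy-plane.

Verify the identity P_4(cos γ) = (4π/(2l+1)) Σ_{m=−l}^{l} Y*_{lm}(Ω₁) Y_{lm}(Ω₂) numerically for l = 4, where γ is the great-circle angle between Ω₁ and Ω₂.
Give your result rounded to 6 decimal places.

Expand P_4 via completeness: Σ_{m} conj(Y_{4,m}) at Ω₁ times Y_{4,m} at Ω₂ —
  [-4]  conj(Y_{4,-4})(Ω₁) = -0.026013-0.024060i ; Y_{4,-4}(Ω₂) = -0.368893-0.228792i ; Δ = +0.004091+0.014827i
  [-3]  conj(Y_{4,-3})(Ω₁) = -0.155497+0.035686i ; Y_{4,-3}(Ω₂) = +0.112701-0.043588i ; Δ = -0.015969+0.010800i
  [-2]  conj(Y_{4,-2})(Ω₁) = -0.138715+0.354269i ; Y_{4,-2}(Ω₂) = +0.084691-0.297235i ; Δ = +0.093553+0.071234i
  [-1]  conj(Y_{4,-1})(Ω₁) = +0.242533+0.355427i ; Y_{4,-1}(Ω₂) = +0.081484+0.107944i ; Δ = -0.018604+0.055142i
  [+0]  conj(Y_{4,0})(Ω₁) = -0.054613-0.000000i ; Y_{4,0}(Ω₂) = +0.287252+0.000000i ; Δ = -0.015688-0.000000i
  [+1]  conj(Y_{4,1})(Ω₁) = -0.242533+0.355427i ; Y_{4,1}(Ω₂) = -0.081484+0.107944i ; Δ = -0.018604-0.055142i
  [+2]  conj(Y_{4,2})(Ω₁) = -0.138715-0.354269i ; Y_{4,2}(Ω₂) = +0.084691+0.297235i ; Δ = +0.093553-0.071234i
  [+3]  conj(Y_{4,3})(Ω₁) = +0.155497+0.035686i ; Y_{4,3}(Ω₂) = -0.112701-0.043588i ; Δ = -0.015969-0.010800i
  [+4]  conj(Y_{4,4})(Ω₁) = -0.026013+0.024060i ; Y_{4,4}(Ω₂) = -0.368893+0.228792i ; Δ = +0.004091-0.014827i
Total Σ_m = +0.110455-0.000000i. Multiply by 1.396263: +0.154225-0.000000i. P_4(cos γ) = 0.154225

0.154225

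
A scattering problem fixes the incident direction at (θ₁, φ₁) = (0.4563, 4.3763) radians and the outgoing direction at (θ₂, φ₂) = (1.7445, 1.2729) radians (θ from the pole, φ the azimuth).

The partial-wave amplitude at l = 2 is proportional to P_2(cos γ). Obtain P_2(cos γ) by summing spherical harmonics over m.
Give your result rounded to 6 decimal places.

Summing Y*_{l m}(θ₁,φ₁)·Y_{l m}(θ₂,φ₂) over m ∈ [−2, 2]; prefactor 4π/(2·2+1) = 2.513274:
  [-2]  conj(Y_{2,-2})(Ω₁) = -0.058683+0.046700i ; Y_{2,-2}(Ω₂) = -0.310170-0.210289i ; Δ = +0.028022-0.002145i
  [-1]  conj(Y_{2,-1})(Ω₁) = -0.100780-0.288484i ; Y_{2,-1}(Ω₂) = -0.038600+0.125719i ; Δ = +0.040158-0.001534i
  [+0]  conj(Y_{2,0})(Ω₁) = +0.447079-0.000000i ; Y_{2,0}(Ω₂) = -0.287129+0.000000i ; Δ = -0.128369+0.000000i
  [+1]  conj(Y_{2,1})(Ω₁) = +0.100780-0.288484i ; Y_{2,1}(Ω₂) = +0.038600+0.125719i ; Δ = +0.040158+0.001534i
  [+2]  conj(Y_{2,2})(Ω₁) = -0.058683-0.046700i ; Y_{2,2}(Ω₂) = -0.310170+0.210289i ; Δ = +0.028022+0.002145i
Total Σ_m = +0.007991+0.000000i. Multiply by 2.513274: +0.020083+0.000000i. P_2(cos γ) = 0.020083

0.020083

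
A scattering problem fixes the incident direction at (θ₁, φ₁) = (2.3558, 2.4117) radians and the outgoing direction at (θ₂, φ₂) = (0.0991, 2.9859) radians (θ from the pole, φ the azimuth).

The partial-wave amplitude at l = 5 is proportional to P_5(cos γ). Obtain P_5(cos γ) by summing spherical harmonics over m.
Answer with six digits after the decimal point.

Expand P_5 via completeness: Σ_{m} conj(Y_{5,m}) at Ω₁ times Y_{5,m} at Ω₂ —
  term(m=-5) = -0.000000-0.000000i   from Y*(Ω₁)=+0.071833-0.039980i, Y(Ω₂)=-0.000003-0.000003i
  term(m=-4) = +0.000024+0.000027i   from Y*(Ω₁)=+0.253389+0.057201i, Y(Ω₂)=+0.000114+0.000082i
  term(m=-3) = -0.000172-0.001122i   from Y*(Ω₁)=+0.248384+0.348745i, Y(Ω₂)=-0.002367-0.001194i
  term(m=-2) = -0.003988+0.008872i   from Y*(Ω₁)=-0.033125+0.297164i, Y(Ω₂)=+0.030967+0.009967i
  term(m=-1) = -0.035066+0.022685i   from Y*(Ω₁)=+0.127099-0.113719i, Y(Ω₂)=-0.241920-0.037973i
  term(m=+0) = +0.304720+0.000000i   from Y*(Ω₁)=+0.351092-0.000000i, Y(Ω₂)=+0.867921+0.000000i
  term(m=+1) = -0.035066-0.022685i   from Y*(Ω₁)=-0.127099-0.113719i, Y(Ω₂)=+0.241920-0.037973i
  term(m=+2) = -0.003988-0.008872i   from Y*(Ω₁)=-0.033125-0.297164i, Y(Ω₂)=+0.030967-0.009967i
  term(m=+3) = -0.000172+0.001122i   from Y*(Ω₁)=-0.248384+0.348745i, Y(Ω₂)=+0.002367-0.001194i
  term(m=+4) = +0.000024-0.000027i   from Y*(Ω₁)=+0.253389-0.057201i, Y(Ω₂)=+0.000114-0.000082i
  term(m=+5) = -0.000000+0.000000i   from Y*(Ω₁)=-0.071833-0.039980i, Y(Ω₂)=+0.000003-0.000003i
Σ over m = +0.226317+0.000000i; ×(4π/11) → +0.258544+0.000000i. Real part: 0.258544

0.258544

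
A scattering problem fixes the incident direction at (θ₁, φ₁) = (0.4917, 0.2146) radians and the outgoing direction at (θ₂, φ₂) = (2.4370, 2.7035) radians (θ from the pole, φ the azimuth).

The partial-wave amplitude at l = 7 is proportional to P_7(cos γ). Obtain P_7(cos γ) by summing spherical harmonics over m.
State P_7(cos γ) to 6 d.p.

0.303864

Summing Y*_{l m}(θ₁,φ₁)·Y_{l m}(θ₂,φ₂) over m ∈ [−7, 7]; prefactor 4π/(2·7+1) = 0.837758:
  m=-7: Y*=(0.000179, 0.002608)  Y=(0.023851, -0.001791)  product (0.000009, 0.000062)
  m=-6: Y*=(0.005104, 0.017539)  Y=(0.091714, -0.051667)  product (0.001374, 0.001345)
  m=-5: Y*=(0.037410, 0.068838)  Y=(0.159037, -0.222927)  product (0.021295, 0.002608)
  m=-4: Y*=(0.149218, 0.172765)  Y=(0.080787, -0.440024)  product (0.088075, -0.051702)
  m=-3: Y*=(0.354481, 0.266026)  Y=(-0.098174, -0.374287)  product (0.064769, -0.158795)
  m=-2: Y*=(0.443764, 0.203090)  Y=(0.021428, 0.025720)  product (0.004285, 0.015765)
  m=-1: Y*=(0.067943, 0.014809)  Y=(0.356588, 0.167045)  product (0.021754, 0.016630)
  m=+0: Y*=(-0.444533, -0.000000)  Y=(0.090915, 0.000000)  product (-0.040415, -0.000000)
  m=+1: Y*=(-0.067943, 0.014809)  Y=(-0.356588, 0.167045)  product (0.021754, -0.016630)
  m=+2: Y*=(0.443764, -0.203090)  Y=(0.021428, -0.025720)  product (0.004285, -0.015765)
  m=+3: Y*=(-0.354481, 0.266026)  Y=(0.098174, -0.374287)  product (0.064769, 0.158795)
  m=+4: Y*=(0.149218, -0.172765)  Y=(0.080787, 0.440024)  product (0.088075, 0.051702)
  m=+5: Y*=(-0.037410, 0.068838)  Y=(-0.159037, -0.222927)  product (0.021295, -0.002608)
  m=+6: Y*=(0.005104, -0.017539)  Y=(0.091714, 0.051667)  product (0.001374, -0.001345)
  m=+7: Y*=(-0.000179, 0.002608)  Y=(-0.023851, -0.001791)  product (0.000009, -0.000062)
Total Σ_m = (0.362711, 0.000000). Multiply by 0.837758: (0.303864, 0.000000). P_7(cos γ) = 0.303864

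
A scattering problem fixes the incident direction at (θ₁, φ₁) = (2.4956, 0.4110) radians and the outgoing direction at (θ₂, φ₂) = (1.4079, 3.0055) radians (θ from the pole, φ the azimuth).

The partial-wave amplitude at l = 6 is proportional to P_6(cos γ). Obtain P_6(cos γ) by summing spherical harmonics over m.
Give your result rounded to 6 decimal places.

0.073931

Term-by-term m-sum for l=6 (normalisation 4π/13 = 0.966644):
  [-6]  conj(Y_{6,-6})(Ω₁) = (-0.017941, 0.014378) ; Y_{6,-6}(Ω₂) = (0.305365, 0.325012) ; Δ = (-0.010152, -0.001441)
  [-5]  conj(Y_{6,-5})(Ω₁) = (0.049177, -0.093499) ; Y_{6,-5}(Ω₂) = (-0.197352, -0.159742) ; Δ = (-0.024641, 0.010597)
  [-4]  conj(Y_{6,-4})(Ω₁) = (-0.020609, 0.281021) ; Y_{6,-4}(Ω₂) = (-0.205648, -0.124497) ; Δ = (0.039224, -0.055226)
  [-3]  conj(Y_{6,-3})(Ω₁) = (-0.150936, -0.429701) ; Y_{6,-3}(Ω₂) = (0.252521, 0.109237) ; Δ = (0.008825, -0.124996)
  [-2]  conj(Y_{6,-2})(Ω₁) = (0.236145, 0.254097) ; Y_{6,-2}(Ω₂) = (0.167818, 0.046840) ; Δ = (0.027727, 0.053703)
  [-1]  conj(Y_{6,-1})(Ω₁) = (0.129313, 0.056357) ; Y_{6,-1}(Ω₂) = (-0.276546, -0.037870) ; Δ = (-0.033627, -0.020483)
  [+0]  conj(Y_{6,0})(Ω₁) = (-0.396269, -0.000000) ; Y_{6,0}(Ω₂) = (-0.155876, 0.000000) ; Δ = (0.061769, 0.000000)
  [+1]  conj(Y_{6,1})(Ω₁) = (-0.129313, 0.056357) ; Y_{6,1}(Ω₂) = (0.276546, -0.037870) ; Δ = (-0.033627, 0.020483)
  [+2]  conj(Y_{6,2})(Ω₁) = (0.236145, -0.254097) ; Y_{6,2}(Ω₂) = (0.167818, -0.046840) ; Δ = (0.027727, -0.053703)
  [+3]  conj(Y_{6,3})(Ω₁) = (0.150936, -0.429701) ; Y_{6,3}(Ω₂) = (-0.252521, 0.109237) ; Δ = (0.008825, 0.124996)
  [+4]  conj(Y_{6,4})(Ω₁) = (-0.020609, -0.281021) ; Y_{6,4}(Ω₂) = (-0.205648, 0.124497) ; Δ = (0.039224, 0.055226)
  [+5]  conj(Y_{6,5})(Ω₁) = (-0.049177, -0.093499) ; Y_{6,5}(Ω₂) = (0.197352, -0.159742) ; Δ = (-0.024641, -0.010597)
  [+6]  conj(Y_{6,6})(Ω₁) = (-0.017941, -0.014378) ; Y_{6,6}(Ω₂) = (0.305365, -0.325012) ; Δ = (-0.010152, 0.001441)
Accumulated sum (0.076482, -0.000000); after 4π/(2l+1) scaling, (0.073931, -0.000000) ⇒ P_6 = 0.073931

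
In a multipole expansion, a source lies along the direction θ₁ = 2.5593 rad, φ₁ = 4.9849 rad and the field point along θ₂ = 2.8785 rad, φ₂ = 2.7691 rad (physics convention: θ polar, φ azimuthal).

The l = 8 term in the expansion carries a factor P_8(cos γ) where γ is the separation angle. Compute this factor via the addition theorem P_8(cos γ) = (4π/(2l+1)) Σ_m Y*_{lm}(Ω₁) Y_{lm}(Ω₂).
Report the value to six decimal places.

Addition theorem: P_8(cos γ) = (4π/17) Σ_m Y*_{lm}(Ω₁) Y_{lm}(Ω₂), m = −8…8:
  m=-8: Y*=-0.00247 + 0.00354j  Y=-0.00001 + 0.00000j  product 0.00000 - 0.00000j
  m=-7: Y*=0.02472 + 0.00866j  Y=-0.00014 + 0.00008j  product -0.00000 + 0.00000j
  m=-6: Y*=0.00633 - 0.09834j  Y=-0.00093 + 0.00119j  product 0.00011 + 0.00010j
  m=-5: Y*=-0.24946 + 0.05271j  Y=-0.00295 + 0.00983j  product 0.00022 - 0.00261j
  m=-4: Y*=0.20737 + 0.39759j  Y=0.00416 + 0.05131j  product -0.01954 + 0.01229j
  m=-3: Y*=0.33993 - 0.31875j  Y=0.08226 + 0.16886j  product 0.08179 + 0.03118j
  m=-2: Y*=-0.08135 - 0.04932j  Y=0.34255 + 0.31592j  product -0.01228 - 0.04260j
  m=-1: Y*=0.10320 - 0.36926j  Y=0.60056 + 0.23466j  product 0.14863 - 0.19755j
  m=+0: Y*=-0.23105 + 0.00000j  Y=0.10479 + 0.00000j  product -0.02421 + 0.00000j
  m=+1: Y*=-0.10320 - 0.36926j  Y=-0.60056 + 0.23466j  product 0.14863 + 0.19755j
  m=+2: Y*=-0.08135 + 0.04932j  Y=0.34255 - 0.31592j  product -0.01228 + 0.04260j
  m=+3: Y*=-0.33993 - 0.31875j  Y=-0.08226 + 0.16886j  product 0.08179 - 0.03118j
  m=+4: Y*=0.20737 - 0.39759j  Y=0.00416 - 0.05131j  product -0.01954 - 0.01229j
  m=+5: Y*=0.24946 + 0.05271j  Y=0.00295 + 0.00983j  product 0.00022 + 0.00261j
  m=+6: Y*=0.00633 + 0.09834j  Y=-0.00093 - 0.00119j  product 0.00011 - 0.00010j
  m=+7: Y*=-0.02472 + 0.00866j  Y=0.00014 + 0.00008j  product -0.00000 - 0.00000j
  m=+8: Y*=-0.00247 - 0.00354j  Y=-0.00001 - 0.00000j  product 0.00000 + 0.00000j
Total Σ_m = 0.37363 - 0.00000j. Multiply by 0.739198: 0.27618 - 0.00000j. P_8(cos γ) = 0.276184

0.276184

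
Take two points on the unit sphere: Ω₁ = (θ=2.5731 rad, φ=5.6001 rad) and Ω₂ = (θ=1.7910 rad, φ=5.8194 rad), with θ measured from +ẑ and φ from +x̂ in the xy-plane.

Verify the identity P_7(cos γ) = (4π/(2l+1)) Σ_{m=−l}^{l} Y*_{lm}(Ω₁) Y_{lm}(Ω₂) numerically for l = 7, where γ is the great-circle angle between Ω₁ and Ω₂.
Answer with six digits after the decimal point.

Addition theorem: P_7(cos γ) = (4π/15) Σ_m Y*_{lm}(Ω₁) Y_{lm}(Ω₂), m = −7…7:
  m=-7: +0.000453+0.006539i × -0.419084-0.044126i = +0.000099-0.002760i  (running Σ = +0.000099-0.002760i)
  m=-6: +0.022113-0.031379i × +0.330441-0.123957i = +0.003417-0.013110i  (running Σ = +0.003516-0.015870i)
  m=-5: -0.131516+0.036942i × +0.083886-0.090384i = -0.007693+0.014986i  (running Σ = -0.004177-0.000884i)
  m=-4: +0.297027+0.128833i × -0.097044+0.332042i = -0.071603+0.086123i  (running Σ = -0.075780+0.085239i)
  m=-3: -0.224523-0.432895i × +0.003240+0.017864i = +0.007006-0.005414i  (running Σ = -0.068774+0.079825i)
  m=-2: -0.069901+0.336822i × -0.196705-0.262423i = +0.102140-0.047911i  (running Σ = +0.033365+0.031914i)
  m=-1: -0.136620+0.111178i × +0.020113+0.010060i = -0.003866+0.000862i  (running Σ = +0.029499+0.032776i)
  m=0: +0.411489-0.000000i × +0.320707+0.000000i = +0.131967+0.000000i  (running Σ = +0.161466+0.032776i)
  m=1: +0.136620+0.111178i × -0.020113+0.010060i = -0.003866-0.000862i  (running Σ = +0.157600+0.031914i)
  m=2: -0.069901-0.336822i × -0.196705+0.262423i = +0.102140+0.047911i  (running Σ = +0.259739+0.079825i)
  m=3: +0.224523-0.432895i × -0.003240+0.017864i = +0.007006+0.005414i  (running Σ = +0.266745+0.085239i)
  m=4: +0.297027-0.128833i × -0.097044-0.332042i = -0.071603-0.086123i  (running Σ = +0.195143-0.000884i)
  m=5: +0.131516+0.036942i × -0.083886-0.090384i = -0.007693-0.014986i  (running Σ = +0.187449-0.015870i)
  m=6: +0.022113+0.031379i × +0.330441+0.123957i = +0.003417+0.013110i  (running Σ = +0.190866-0.002760i)
  m=7: -0.000453+0.006539i × +0.419084-0.044126i = +0.000099+0.002760i  (running Σ = +0.190965-0.000000i)
Accumulated sum +0.190965-0.000000i; after 4π/(2l+1) scaling, +0.159982-0.000000i ⇒ P_7 = 0.159982

0.159982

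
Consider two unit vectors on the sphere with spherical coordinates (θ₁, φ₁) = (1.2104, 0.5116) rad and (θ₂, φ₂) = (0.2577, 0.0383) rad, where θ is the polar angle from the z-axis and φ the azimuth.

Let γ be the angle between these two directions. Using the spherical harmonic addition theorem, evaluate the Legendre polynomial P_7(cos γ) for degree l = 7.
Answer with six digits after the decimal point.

0.304070

Summing Y*_{l m}(θ₁,φ₁)·Y_{l m}(θ₂,φ₂) over m ∈ [−7, 7]; prefactor 4π/(2·7+1) = 0.837758:
  m=-7: Y*=-0.28429 - 0.13370j  Y=0.00003 - 0.00001j  product -0.00001 - 0.00000j
  m=-6: Y*=-0.44183 + 0.03186j  Y=0.00048 - 0.00011j  product -0.00021 + 0.00007j
  m=-5: Y*=-0.13548 + 0.08946j  Y=0.00432 - 0.00084j  product -0.00051 + 0.00050j
  m=-4: Y*=0.12568 - 0.24403j  Y=0.02709 - 0.00418j  product 0.00238 - 0.00714j
  m=-3: Y*=-0.00977 - 0.27143j  Y=0.12064 - 0.01392j  product -0.00496 - 0.03261j
  m=-2: Y*=0.08884 + 0.14569j  Y=0.36421 - 0.02795j  product 0.03643 + 0.05058j
  m=-1: Y*=0.25841 + 0.14509j  Y=0.63708 - 0.02441j  product 0.16817 + 0.08613j
  m=+0: Y*=-0.13772 + 0.00000j  Y=0.28780 + 0.00000j  product -0.03964 + 0.00000j
  m=+1: Y*=-0.25841 + 0.14509j  Y=-0.63708 - 0.02441j  product 0.16817 - 0.08613j
  m=+2: Y*=0.08884 - 0.14569j  Y=0.36421 + 0.02795j  product 0.03643 - 0.05058j
  m=+3: Y*=0.00977 - 0.27143j  Y=-0.12064 - 0.01392j  product -0.00496 + 0.03261j
  m=+4: Y*=0.12568 + 0.24403j  Y=0.02709 + 0.00418j  product 0.00238 + 0.00714j
  m=+5: Y*=0.13548 + 0.08946j  Y=-0.00432 - 0.00084j  product -0.00051 - 0.00050j
  m=+6: Y*=-0.44183 - 0.03186j  Y=0.00048 + 0.00011j  product -0.00021 - 0.00007j
  m=+7: Y*=0.28429 - 0.13370j  Y=-0.00003 - 0.00001j  product -0.00001 + 0.00000j
Total Σ_m = 0.36296 - 0.00000j. Multiply by 0.837758: 0.30407 - 0.00000j. P_7(cos γ) = 0.304070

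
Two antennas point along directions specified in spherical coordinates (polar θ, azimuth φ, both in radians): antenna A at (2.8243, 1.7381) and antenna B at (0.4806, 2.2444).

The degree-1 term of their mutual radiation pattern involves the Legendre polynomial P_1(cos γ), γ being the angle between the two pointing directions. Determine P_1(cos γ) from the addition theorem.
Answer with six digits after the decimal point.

Addition theorem: P_1(cos γ) = (4π/3) Σ_m Y*_{lm}(Ω₁) Y_{lm}(Ω₂), m = −1…1:
  [-1]  conj(Y_{1,-1})(Ω₁) = -0.01795 + 0.10629j ; Y_{1,-1}(Ω₂) = -0.09964 - 0.12484j ; Δ = 0.01506 - 0.00835j
  [+0]  conj(Y_{1,0})(Ω₁) = -0.46421 + 0.00000j ; Y_{1,0}(Ω₂) = 0.43325 + 0.00000j ; Δ = -0.20112 + 0.00000j
  [+1]  conj(Y_{1,1})(Ω₁) = 0.01795 + 0.10629j ; Y_{1,1}(Ω₂) = 0.09964 - 0.12484j ; Δ = 0.01506 + 0.00835j
Total Σ_m = -0.17101 + 0.00000j. Multiply by 4.188790: -0.71631 + 0.00000j. P_1(cos γ) = -0.716312

-0.716312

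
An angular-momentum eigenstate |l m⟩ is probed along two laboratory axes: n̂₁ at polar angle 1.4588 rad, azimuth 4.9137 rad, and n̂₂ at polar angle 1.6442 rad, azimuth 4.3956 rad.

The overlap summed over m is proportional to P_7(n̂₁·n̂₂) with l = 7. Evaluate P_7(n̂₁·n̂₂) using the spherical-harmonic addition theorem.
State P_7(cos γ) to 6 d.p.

Expand P_7 via completeness: Σ_{m} conj(Y_{7,m}) at Ω₁ times Y_{7,m} at Ω₂ —
  m=-7: -0.47228 + 0.07700j × 0.39160 + 0.29568j = -0.20771 - 0.10949j  (running Σ = -0.20771 - 0.10949j)
  m=-6: -0.07149 - 0.18825j × -0.04374 + 0.12773j = 0.02717 - 0.00090j  (running Σ = -0.18054 - 0.11039j)
  m=-5: -0.25167 + 0.15928j × 0.33667 + 0.00443j = -0.08544 + 0.05251j  (running Σ = -0.26598 - 0.05788j)
  m=-4: -0.15727 - 0.16364j × 0.04664 + 0.14887j = 0.01702 - 0.03104j  (running Σ = -0.24895 - 0.08892j)
  m=-3: -0.13551 + 0.19641j × 0.23654 - 0.16902j = 0.00114 + 0.06936j  (running Σ = -0.24781 - 0.01956j)
  m=-2: -0.21683 - 0.09235j × 0.13256 + 0.09738j = -0.01975 - 0.03336j  (running Σ = -0.26756 - 0.05291j)
  m=-1: -0.04303 + 0.21084j × 0.08510 - 0.25957j = 0.05107 + 0.02911j  (running Σ = -0.21649 - 0.02380j)
  m=0: -0.23790 + 0.00000j × 0.16689 + 0.00000j = -0.03970 + 0.00000j  (running Σ = -0.25620 - 0.02380j)
  m=1: 0.04303 + 0.21084j × -0.08510 - 0.25957j = 0.05107 - 0.02911j  (running Σ = -0.20513 - 0.05291j)
  m=2: -0.21683 + 0.09235j × 0.13256 - 0.09738j = -0.01975 + 0.03336j  (running Σ = -0.22488 - 0.01956j)
  m=3: 0.13551 + 0.19641j × -0.23654 - 0.16902j = 0.00114 - 0.06936j  (running Σ = -0.22374 - 0.08892j)
  m=4: -0.15727 + 0.16364j × 0.04664 - 0.14887j = 0.01702 + 0.03104j  (running Σ = -0.20671 - 0.05788j)
  m=5: 0.25167 + 0.15928j × -0.33667 + 0.00443j = -0.08544 - 0.05251j  (running Σ = -0.29215 - 0.11039j)
  m=6: -0.07149 + 0.18825j × -0.04374 - 0.12773j = 0.02717 + 0.00090j  (running Σ = -0.26498 - 0.10949j)
  m=7: 0.47228 + 0.07700j × -0.39160 + 0.29568j = -0.20771 + 0.10949j  (running Σ = -0.47269 + 0.00000j)
Total Σ_m = -0.47269 + 0.00000j. Multiply by 0.837758: -0.39600 + 0.00000j. P_7(cos γ) = -0.395999

-0.395999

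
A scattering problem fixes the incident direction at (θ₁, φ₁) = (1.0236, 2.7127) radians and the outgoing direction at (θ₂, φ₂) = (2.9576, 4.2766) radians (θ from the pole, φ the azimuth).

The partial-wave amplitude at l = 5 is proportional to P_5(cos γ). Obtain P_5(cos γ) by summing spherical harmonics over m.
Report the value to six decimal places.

-0.066264

Summing Y*_{l m}(θ₁,φ₁)·Y_{l m}(θ₂,φ₂) over m ∈ [−5, 5]; prefactor 4π/(2·5+1) = 1.142397:
  term(m=-5) = 0.00000 - 0.00002j   from Y*(Ω₁)=0.11441 + 0.17707j, Y(Ω₂)=-0.00008 - 0.00005j
  term(m=-4) = -0.00066 - 0.00002j   from Y*(Ω₁)=-0.05860 - 0.40191j, Y(Ω₂)=0.00028 - 0.00159j
  term(m=-3) = -0.00010 + 0.00505j   from Y*(Ω₁)=-0.08675 + 0.29707j, Y(Ω₂)=0.01575 - 0.00425j
  term(m=-2) = -0.01280 - 0.00018j   from Y*(Ω₁)=-0.07903 + 0.09139j, Y(Ω₂)=0.06819 + 0.08108j
  term(m=-1) = -0.00098 + 0.14207j   from Y*(Ω₁)=0.31117 - 0.14229j, Y(Ω₂)=-0.17528 + 0.37643j
  term(m=+0) = -0.02893 + 0.00000j   from Y*(Ω₁)=0.04060 + 0.00000j, Y(Ω₂)=-0.71240 + 0.00000j
  term(m=+1) = -0.00098 - 0.14207j   from Y*(Ω₁)=-0.31117 - 0.14229j, Y(Ω₂)=0.17528 + 0.37643j
  term(m=+2) = -0.01280 + 0.00018j   from Y*(Ω₁)=-0.07903 - 0.09139j, Y(Ω₂)=0.06819 - 0.08108j
  term(m=+3) = -0.00010 - 0.00505j   from Y*(Ω₁)=0.08675 + 0.29707j, Y(Ω₂)=-0.01575 - 0.00425j
  term(m=+4) = -0.00066 + 0.00002j   from Y*(Ω₁)=-0.05860 + 0.40191j, Y(Ω₂)=0.00028 + 0.00159j
  term(m=+5) = 0.00000 + 0.00002j   from Y*(Ω₁)=-0.11441 + 0.17707j, Y(Ω₂)=0.00008 - 0.00005j
Total Σ_m = -0.05800 - 0.00000j. Multiply by 1.142397: -0.06626 - 0.00000j. P_5(cos γ) = -0.066264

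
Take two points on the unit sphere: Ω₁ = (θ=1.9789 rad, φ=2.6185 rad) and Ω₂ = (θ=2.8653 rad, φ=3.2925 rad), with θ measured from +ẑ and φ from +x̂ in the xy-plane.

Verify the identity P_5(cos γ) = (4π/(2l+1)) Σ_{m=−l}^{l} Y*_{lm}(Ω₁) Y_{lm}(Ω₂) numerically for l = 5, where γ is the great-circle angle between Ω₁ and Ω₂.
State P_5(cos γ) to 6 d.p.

Expand P_5 via completeness: Σ_{m} conj(Y_{5,m}) at Ω₁ times Y_{5,m} at Ω₂ —
  m=-5: Y*=0.26149 + 0.15185j  Y=-0.00051 + 0.00048j  product -0.00021 + 0.00005j
  m=-4: Y*=0.20600 + 0.35848j  Y=-0.00644 + 0.00444j  product -0.00292 - 0.00139j
  m=-3: Y*=-0.00017 + 0.11170j  Y=-0.04629 + 0.02252j  product -0.00251 - 0.00517j
  m=-2: Y*=0.14972 - 0.25871j  Y=-0.20583 + 0.06408j  product -0.01424 + 0.06285j
  m=-1: Y*=0.17422 - 0.10047j  Y=-0.52108 + 0.07924j  product -0.08282 + 0.06616j
  m=+0: Y*=-0.25702 + 0.00000j  Y=-0.47050 + 0.00000j  product 0.12093 + 0.00000j
  m=+1: Y*=-0.17422 - 0.10047j  Y=0.52108 + 0.07924j  product -0.08282 - 0.06616j
  m=+2: Y*=0.14972 + 0.25871j  Y=-0.20583 - 0.06408j  product -0.01424 - 0.06285j
  m=+3: Y*=0.00017 + 0.11170j  Y=0.04629 + 0.02252j  product -0.00251 + 0.00517j
  m=+4: Y*=0.20600 - 0.35848j  Y=-0.00644 - 0.00444j  product -0.00292 + 0.00139j
  m=+5: Y*=-0.26149 + 0.15185j  Y=0.00051 + 0.00048j  product -0.00021 - 0.00005j
Σ over m = -0.08446 + 0.00000j; ×(4π/11) → -0.09648 + 0.00000j. Real part: -0.096483

-0.096483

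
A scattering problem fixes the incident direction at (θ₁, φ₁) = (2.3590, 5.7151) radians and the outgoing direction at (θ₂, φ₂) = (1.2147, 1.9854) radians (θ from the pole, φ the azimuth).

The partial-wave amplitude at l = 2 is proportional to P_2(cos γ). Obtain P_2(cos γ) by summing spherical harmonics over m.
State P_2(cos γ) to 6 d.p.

0.452937

Term-by-term m-sum for l=2 (normalisation 4π/5 = 2.513274):
  [-2]  conj(Y_{2,-2})(Ω₁) = 0.08087 - 0.17420j ; Y_{2,-2}(Ω₂) = -0.22920 + 0.25022j ; Δ = 0.02505 + 0.06016j
  [-1]  conj(Y_{2,-1})(Ω₁) = -0.32560 + 0.20782j ; Y_{2,-1}(Ω₂) = -0.10168 - 0.23104j ; Δ = 0.08112 + 0.05409j
  [+0]  conj(Y_{2,0})(Ω₁) = 0.16035 + 0.00000j ; Y_{2,0}(Ω₂) = -0.20040 + 0.00000j ; Δ = -0.03213 + 0.00000j
  [+1]  conj(Y_{2,1})(Ω₁) = 0.32560 + 0.20782j ; Y_{2,1}(Ω₂) = 0.10168 - 0.23104j ; Δ = 0.08112 - 0.05409j
  [+2]  conj(Y_{2,2})(Ω₁) = 0.08087 + 0.17420j ; Y_{2,2}(Ω₂) = -0.22920 - 0.25022j ; Δ = 0.02505 - 0.06016j
Σ over m = 0.18022 - 0.00000j; ×(4π/5) → 0.45294 - 0.00000j. Real part: 0.452937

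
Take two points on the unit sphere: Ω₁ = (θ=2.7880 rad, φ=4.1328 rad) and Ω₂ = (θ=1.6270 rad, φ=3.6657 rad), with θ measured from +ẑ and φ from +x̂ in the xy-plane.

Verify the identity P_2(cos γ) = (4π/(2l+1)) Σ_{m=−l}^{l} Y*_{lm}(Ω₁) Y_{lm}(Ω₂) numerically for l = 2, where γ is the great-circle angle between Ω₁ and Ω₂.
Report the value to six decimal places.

Addition theorem: P_2(cos γ) = (4π/5) Σ_m Y*_{lm}(Ω₁) Y_{lm}(Ω₂), m = −2…2:
  m=-2: -0.01853 + 0.04245j × 0.19219 - 0.33366j = 0.01060 + 0.01434j  (running Σ = 0.01060 + 0.01434j)
  m=-1: 0.13745 + 0.20998j × 0.03751 - 0.02168j = 0.00971 + 0.00490j  (running Σ = 0.02031 + 0.01924j)
  m=0: 0.51733 + 0.00000j × -0.31241 + 0.00000j = -0.16162 + 0.00000j  (running Σ = -0.14131 + 0.01924j)
  m=1: -0.13745 + 0.20998j × -0.03751 - 0.02168j = 0.00971 - 0.00490j  (running Σ = -0.13160 + 0.01434j)
  m=2: -0.01853 - 0.04245j × 0.19219 + 0.33366j = 0.01060 - 0.01434j  (running Σ = -0.12100 + 0.00000j)
Total Σ_m = -0.12100 + 0.00000j. Multiply by 2.513274: -0.30410 + 0.00000j. P_2(cos γ) = -0.304098

-0.304098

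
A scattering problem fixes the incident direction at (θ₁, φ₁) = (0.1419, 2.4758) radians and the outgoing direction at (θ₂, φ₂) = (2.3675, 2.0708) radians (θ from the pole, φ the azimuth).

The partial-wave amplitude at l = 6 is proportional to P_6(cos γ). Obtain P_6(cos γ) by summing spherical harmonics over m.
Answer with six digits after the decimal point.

0.129106

Addition theorem: P_6(cos γ) = (4π/13) Σ_m Y*_{lm}(Ω₁) Y_{lm}(Ω₂), m = −6…6:
  m=-6: -0.000003+0.000003i × +0.055818+0.007955i = -0.000000+0.000000i  (running Σ = -0.000000+0.000000i)
  m=-5: +0.000092-0.000017i × +0.119559-0.160054i = +0.000008-0.000017i  (running Σ = +0.000008-0.000017i)
  m=-4: -0.001239-0.000643i × -0.163980-0.358288i = -0.000027+0.000549i  (running Σ = -0.000019+0.000533i)
  m=-3: +0.005872+0.012919i × -0.416554-0.029535i = -0.002064-0.005555i  (running Σ = -0.002083-0.005022i)
  m=-2: +0.023234-0.095267i × -0.036444+0.056759i = +0.004561+0.004791i  (running Σ = +0.002477-0.000232i)
  m=-1: -0.330814+0.259830i × -0.169015-0.309377i = +0.136298+0.058431i  (running Σ = +0.138775+0.058199i)
  m=0: +0.813001-0.000000i × -0.177109+0.000000i = -0.143990+0.000000i  (running Σ = -0.005215+0.058199i)
  m=1: +0.330814+0.259830i × +0.169015-0.309377i = +0.136298-0.058431i  (running Σ = +0.131083-0.000232i)
  m=2: +0.023234+0.095267i × -0.036444-0.056759i = +0.004561-0.004791i  (running Σ = +0.135644-0.005022i)
  m=3: -0.005872+0.012919i × +0.416554-0.029535i = -0.002064+0.005555i  (running Σ = +0.133580+0.000533i)
  m=4: -0.001239+0.000643i × -0.163980+0.358288i = -0.000027-0.000549i  (running Σ = +0.133553-0.000017i)
  m=5: -0.000092-0.000017i × -0.119559-0.160054i = +0.000008+0.000017i  (running Σ = +0.133561+0.000000i)
  m=6: -0.000003-0.000003i × +0.055818-0.007955i = -0.000000-0.000000i  (running Σ = +0.133561-0.000000i)
Σ over m = +0.133561-0.000000i; ×(4π/13) → +0.129106-0.000000i. Real part: 0.129106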